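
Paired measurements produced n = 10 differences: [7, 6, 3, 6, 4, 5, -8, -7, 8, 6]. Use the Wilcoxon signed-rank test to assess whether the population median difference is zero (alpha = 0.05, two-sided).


Step 1: Drop any zero differences (none here) and take |d_i|.
|d| = [7, 6, 3, 6, 4, 5, 8, 7, 8, 6]
Step 2: Midrank |d_i| (ties get averaged ranks).
ranks: |7|->7.5, |6|->5, |3|->1, |6|->5, |4|->2, |5|->3, |8|->9.5, |7|->7.5, |8|->9.5, |6|->5
Step 3: Attach original signs; sum ranks with positive sign and with negative sign.
W+ = 7.5 + 5 + 1 + 5 + 2 + 3 + 9.5 + 5 = 38
W- = 9.5 + 7.5 = 17
(Check: W+ + W- = 55 should equal n(n+1)/2 = 55.)
Step 4: Test statistic W = min(W+, W-) = 17.
Step 5: Ties in |d|, so use the tie-corrected normal approximation.
        E[W] = n(n+1)/4 = 10*11/4 = 27.5.
        Tie groups: |d|=6 (t=3), |d|=7 (t=2), |d|=8 (t=2); sum(t^3 - t) = 36.
        Var[W] = n(n+1)(2n+1)/24 - sum(t^3-t)/48 = 2310/24 - 36/48 = 95.5.
        z = (W - E[W]) / sqrt(Var[W]) = (17 - 27.5) / 9.7724 = -1.0745.
        Two-sided p = 2*Phi(z) = 0.282619.
Step 6: alpha = 0.05. fail to reject H0.

W+ = 38, W- = 17, W = min = 17, p = 0.282619, fail to reject H0.


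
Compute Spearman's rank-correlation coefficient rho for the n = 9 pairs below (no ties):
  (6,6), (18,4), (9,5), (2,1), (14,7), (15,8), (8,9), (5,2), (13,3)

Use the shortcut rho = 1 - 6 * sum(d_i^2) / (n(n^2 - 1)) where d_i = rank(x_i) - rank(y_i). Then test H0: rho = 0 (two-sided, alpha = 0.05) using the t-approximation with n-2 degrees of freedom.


Step 1: Rank x and y separately (midranks; no ties here).
rank(x): 6->3, 18->9, 9->5, 2->1, 14->7, 15->8, 8->4, 5->2, 13->6
rank(y): 6->6, 4->4, 5->5, 1->1, 7->7, 8->8, 9->9, 2->2, 3->3
Step 2: d_i = R_x(i) - R_y(i); compute d_i^2.
  (3-6)^2=9, (9-4)^2=25, (5-5)^2=0, (1-1)^2=0, (7-7)^2=0, (8-8)^2=0, (4-9)^2=25, (2-2)^2=0, (6-3)^2=9
sum(d^2) = 68.
Step 3: rho = 1 - 6*68 / (9*(9^2 - 1)) = 1 - 408/720 = 0.433333.
Step 4: Under H0, t = rho * sqrt((n-2)/(1-rho^2)) = 1.2721 ~ t(7).
Step 5: Two-sided p-value from the t-distribution with 7 df = 0.243952.
Step 6: alpha = 0.05. fail to reject H0.

rho = 0.4333, p = 0.243952, fail to reject H0 at alpha = 0.05.


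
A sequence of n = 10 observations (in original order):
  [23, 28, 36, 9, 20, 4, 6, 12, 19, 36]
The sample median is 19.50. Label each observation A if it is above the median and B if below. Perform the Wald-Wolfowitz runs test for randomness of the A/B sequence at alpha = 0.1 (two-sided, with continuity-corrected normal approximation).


Step 1: Compute median = 19.50; label A = above, B = below.
Labels in order: AAABABBBBA  (n_A = 5, n_B = 5)
Step 2: Count runs R = 5.
Step 3: Under H0 (random ordering), E[R] = 2*n_A*n_B/(n_A+n_B) + 1 = 2*5*5/10 + 1 = 6.0000.
        Var[R] = 2*n_A*n_B*(2*n_A*n_B - n_A - n_B) / ((n_A+n_B)^2 * (n_A+n_B-1)) = 2000/900 = 2.2222.
        SD[R] = 1.4907.
Step 4: Continuity-corrected z = (R + 0.5 - E[R]) / SD[R] = (5 + 0.5 - 6.0000) / 1.4907 = -0.3354.
Step 5: Two-sided p-value via normal approximation = 2*(1 - Phi(|z|)) = 0.737316.
Step 6: alpha = 0.1. fail to reject H0.

R = 5, z = -0.3354, p = 0.737316, fail to reject H0.


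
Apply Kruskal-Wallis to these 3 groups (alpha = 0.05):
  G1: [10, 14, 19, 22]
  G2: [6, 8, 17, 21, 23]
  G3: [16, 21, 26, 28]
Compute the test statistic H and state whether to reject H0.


Step 1: Combine all N = 13 observations and assign midranks.
sorted (value, group, rank): (6,G2,1), (8,G2,2), (10,G1,3), (14,G1,4), (16,G3,5), (17,G2,6), (19,G1,7), (21,G2,8.5), (21,G3,8.5), (22,G1,10), (23,G2,11), (26,G3,12), (28,G3,13)
Step 2: Sum ranks within each group.
R_1 = 24 (n_1 = 4)
R_2 = 28.5 (n_2 = 5)
R_3 = 38.5 (n_3 = 4)
Step 3: H = 12/(N(N+1)) * sum(R_i^2/n_i) - 3(N+1)
     = 12/(13*14) * (24^2/4 + 28.5^2/5 + 38.5^2/4) - 3*14
     = 0.065934 * 677.013 - 42
     = 2.638187.
Step 4: Ties present; correction factor C = 1 - 6/(13^3 - 13) = 0.997253. Corrected H = 2.638187 / 0.997253 = 2.645455.
Step 5: Under H0, H ~ chi^2(2); p-value = 0.266408.
Step 6: alpha = 0.05. fail to reject H0.

H = 2.6455, df = 2, p = 0.266408, fail to reject H0.


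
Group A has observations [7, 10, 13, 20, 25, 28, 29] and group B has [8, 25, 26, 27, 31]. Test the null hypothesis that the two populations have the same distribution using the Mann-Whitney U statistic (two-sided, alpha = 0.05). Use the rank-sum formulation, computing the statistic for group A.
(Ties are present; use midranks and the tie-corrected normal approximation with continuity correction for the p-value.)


Step 1: Combine and sort all 12 observations; assign midranks.
sorted (value, group): (7,X), (8,Y), (10,X), (13,X), (20,X), (25,X), (25,Y), (26,Y), (27,Y), (28,X), (29,X), (31,Y)
ranks: 7->1, 8->2, 10->3, 13->4, 20->5, 25->6.5, 25->6.5, 26->8, 27->9, 28->10, 29->11, 31->12
Step 2: Rank sum for X: R1 = 1 + 3 + 4 + 5 + 6.5 + 10 + 11 = 40.5.
Step 3: U_X = R1 - n1(n1+1)/2 = 40.5 - 7*8/2 = 40.5 - 28 = 12.5.
       U_Y = n1*n2 - U_X = 35 - 12.5 = 22.5.
Step 4: Ties are present, so use the tie-corrected normal approximation (with continuity correction) for the p-value.
Step 5: p-value = 0.464120; compare to alpha = 0.05. fail to reject H0.

U_X = 12.5, p = 0.464120, fail to reject H0 at alpha = 0.05.


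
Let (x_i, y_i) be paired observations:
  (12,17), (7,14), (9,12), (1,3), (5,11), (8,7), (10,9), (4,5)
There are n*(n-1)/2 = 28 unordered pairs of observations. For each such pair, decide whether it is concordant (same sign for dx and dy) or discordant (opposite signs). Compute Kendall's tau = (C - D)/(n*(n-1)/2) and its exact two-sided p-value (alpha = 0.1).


Step 1: Enumerate the 28 unordered pairs (i,j) with i<j and classify each by sign(x_j-x_i) * sign(y_j-y_i).
  (1,2):dx=-5,dy=-3->C; (1,3):dx=-3,dy=-5->C; (1,4):dx=-11,dy=-14->C; (1,5):dx=-7,dy=-6->C
  (1,6):dx=-4,dy=-10->C; (1,7):dx=-2,dy=-8->C; (1,8):dx=-8,dy=-12->C; (2,3):dx=+2,dy=-2->D
  (2,4):dx=-6,dy=-11->C; (2,5):dx=-2,dy=-3->C; (2,6):dx=+1,dy=-7->D; (2,7):dx=+3,dy=-5->D
  (2,8):dx=-3,dy=-9->C; (3,4):dx=-8,dy=-9->C; (3,5):dx=-4,dy=-1->C; (3,6):dx=-1,dy=-5->C
  (3,7):dx=+1,dy=-3->D; (3,8):dx=-5,dy=-7->C; (4,5):dx=+4,dy=+8->C; (4,6):dx=+7,dy=+4->C
  (4,7):dx=+9,dy=+6->C; (4,8):dx=+3,dy=+2->C; (5,6):dx=+3,dy=-4->D; (5,7):dx=+5,dy=-2->D
  (5,8):dx=-1,dy=-6->C; (6,7):dx=+2,dy=+2->C; (6,8):dx=-4,dy=-2->C; (7,8):dx=-6,dy=-4->C
Step 2: C = 22, D = 6, total pairs = 28.
Step 3: tau = (C - D)/(n(n-1)/2) = (22 - 6)/28 = 0.571429.
Step 4: Exact two-sided p-value (enumerate n! = 40320 permutations of y under H0): p = 0.061012.
Step 5: alpha = 0.1. reject H0.

tau_b = 0.5714 (C=22, D=6), p = 0.061012, reject H0.


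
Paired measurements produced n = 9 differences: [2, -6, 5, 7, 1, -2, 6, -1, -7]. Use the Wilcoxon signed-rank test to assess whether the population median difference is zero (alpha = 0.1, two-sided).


Step 1: Drop any zero differences (none here) and take |d_i|.
|d| = [2, 6, 5, 7, 1, 2, 6, 1, 7]
Step 2: Midrank |d_i| (ties get averaged ranks).
ranks: |2|->3.5, |6|->6.5, |5|->5, |7|->8.5, |1|->1.5, |2|->3.5, |6|->6.5, |1|->1.5, |7|->8.5
Step 3: Attach original signs; sum ranks with positive sign and with negative sign.
W+ = 3.5 + 5 + 8.5 + 1.5 + 6.5 = 25
W- = 6.5 + 3.5 + 1.5 + 8.5 = 20
(Check: W+ + W- = 45 should equal n(n+1)/2 = 45.)
Step 4: Test statistic W = min(W+, W-) = 20.
Step 5: Ties in |d|, so use the tie-corrected normal approximation.
        E[W] = n(n+1)/4 = 9*10/4 = 22.5.
        Tie groups: |d|=1 (t=2), |d|=2 (t=2), |d|=6 (t=2), |d|=7 (t=2); sum(t^3 - t) = 24.
        Var[W] = n(n+1)(2n+1)/24 - sum(t^3-t)/48 = 1710/24 - 24/48 = 70.75.
        z = (W - E[W]) / sqrt(Var[W]) = (20 - 22.5) / 8.4113 = -0.2972.
        Two-sided p = 2*Phi(z) = 0.766299.
Step 6: alpha = 0.1. fail to reject H0.

W+ = 25, W- = 20, W = min = 20, p = 0.766299, fail to reject H0.


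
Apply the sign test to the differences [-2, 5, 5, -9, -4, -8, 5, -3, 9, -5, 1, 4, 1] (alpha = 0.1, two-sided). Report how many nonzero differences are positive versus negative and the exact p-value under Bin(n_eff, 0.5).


Step 1: Discard zero differences. Original n = 13; n_eff = number of nonzero differences = 13.
Nonzero differences (with sign): -2, +5, +5, -9, -4, -8, +5, -3, +9, -5, +1, +4, +1
Step 2: Count signs: positive = 7, negative = 6.
Step 3: Under H0: P(positive) = 0.5, so the number of positives S ~ Bin(13, 0.5).
Step 4: Two-sided exact p-value = sum of Bin(13,0.5) probabilities at or below the observed probability = 1.000000.
Step 5: alpha = 0.1. fail to reject H0.

n_eff = 13, pos = 7, neg = 6, p = 1.000000, fail to reject H0.


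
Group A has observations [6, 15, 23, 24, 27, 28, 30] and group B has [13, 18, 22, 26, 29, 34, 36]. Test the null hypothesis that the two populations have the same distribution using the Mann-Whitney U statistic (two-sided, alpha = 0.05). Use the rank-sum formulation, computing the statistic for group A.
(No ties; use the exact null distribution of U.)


Step 1: Combine and sort all 14 observations; assign midranks.
sorted (value, group): (6,X), (13,Y), (15,X), (18,Y), (22,Y), (23,X), (24,X), (26,Y), (27,X), (28,X), (29,Y), (30,X), (34,Y), (36,Y)
ranks: 6->1, 13->2, 15->3, 18->4, 22->5, 23->6, 24->7, 26->8, 27->9, 28->10, 29->11, 30->12, 34->13, 36->14
Step 2: Rank sum for X: R1 = 1 + 3 + 6 + 7 + 9 + 10 + 12 = 48.
Step 3: U_X = R1 - n1(n1+1)/2 = 48 - 7*8/2 = 48 - 28 = 20.
       U_Y = n1*n2 - U_X = 49 - 20 = 29.
Step 4: No ties, so the exact null distribution of U (based on enumerating the C(14,7) = 3432 equally likely rank assignments) gives the two-sided p-value.
Step 5: p-value = 0.620047; compare to alpha = 0.05. fail to reject H0.

U_X = 20, p = 0.620047, fail to reject H0 at alpha = 0.05.


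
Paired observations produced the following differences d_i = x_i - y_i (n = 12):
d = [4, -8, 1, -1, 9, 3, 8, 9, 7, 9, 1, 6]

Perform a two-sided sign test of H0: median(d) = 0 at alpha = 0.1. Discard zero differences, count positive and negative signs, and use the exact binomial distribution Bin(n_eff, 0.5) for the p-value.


Step 1: Discard zero differences. Original n = 12; n_eff = number of nonzero differences = 12.
Nonzero differences (with sign): +4, -8, +1, -1, +9, +3, +8, +9, +7, +9, +1, +6
Step 2: Count signs: positive = 10, negative = 2.
Step 3: Under H0: P(positive) = 0.5, so the number of positives S ~ Bin(12, 0.5).
Step 4: Two-sided exact p-value = sum of Bin(12,0.5) probabilities at or below the observed probability = 0.038574.
Step 5: alpha = 0.1. reject H0.

n_eff = 12, pos = 10, neg = 2, p = 0.038574, reject H0.


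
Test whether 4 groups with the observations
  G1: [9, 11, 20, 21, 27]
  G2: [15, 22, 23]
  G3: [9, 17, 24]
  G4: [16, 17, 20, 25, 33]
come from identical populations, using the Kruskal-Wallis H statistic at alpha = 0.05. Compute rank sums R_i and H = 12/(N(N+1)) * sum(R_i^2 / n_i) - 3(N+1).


Step 1: Combine all N = 16 observations and assign midranks.
sorted (value, group, rank): (9,G1,1.5), (9,G3,1.5), (11,G1,3), (15,G2,4), (16,G4,5), (17,G3,6.5), (17,G4,6.5), (20,G1,8.5), (20,G4,8.5), (21,G1,10), (22,G2,11), (23,G2,12), (24,G3,13), (25,G4,14), (27,G1,15), (33,G4,16)
Step 2: Sum ranks within each group.
R_1 = 38 (n_1 = 5)
R_2 = 27 (n_2 = 3)
R_3 = 21 (n_3 = 3)
R_4 = 50 (n_4 = 5)
Step 3: H = 12/(N(N+1)) * sum(R_i^2/n_i) - 3(N+1)
     = 12/(16*17) * (38^2/5 + 27^2/3 + 21^2/3 + 50^2/5) - 3*17
     = 0.044118 * 1178.8 - 51
     = 1.005882.
Step 4: Ties present; correction factor C = 1 - 18/(16^3 - 16) = 0.995588. Corrected H = 1.005882 / 0.995588 = 1.010340.
Step 5: Under H0, H ~ chi^2(3); p-value = 0.798750.
Step 6: alpha = 0.05. fail to reject H0.

H = 1.0103, df = 3, p = 0.798750, fail to reject H0.


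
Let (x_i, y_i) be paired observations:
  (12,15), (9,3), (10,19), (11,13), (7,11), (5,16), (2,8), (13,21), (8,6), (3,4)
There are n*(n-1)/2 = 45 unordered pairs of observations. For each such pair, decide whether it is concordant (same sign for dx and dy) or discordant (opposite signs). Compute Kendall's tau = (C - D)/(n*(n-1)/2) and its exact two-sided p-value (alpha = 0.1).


Step 1: Enumerate the 45 unordered pairs (i,j) with i<j and classify each by sign(x_j-x_i) * sign(y_j-y_i).
  (1,2):dx=-3,dy=-12->C; (1,3):dx=-2,dy=+4->D; (1,4):dx=-1,dy=-2->C; (1,5):dx=-5,dy=-4->C
  (1,6):dx=-7,dy=+1->D; (1,7):dx=-10,dy=-7->C; (1,8):dx=+1,dy=+6->C; (1,9):dx=-4,dy=-9->C
  (1,10):dx=-9,dy=-11->C; (2,3):dx=+1,dy=+16->C; (2,4):dx=+2,dy=+10->C; (2,5):dx=-2,dy=+8->D
  (2,6):dx=-4,dy=+13->D; (2,7):dx=-7,dy=+5->D; (2,8):dx=+4,dy=+18->C; (2,9):dx=-1,dy=+3->D
  (2,10):dx=-6,dy=+1->D; (3,4):dx=+1,dy=-6->D; (3,5):dx=-3,dy=-8->C; (3,6):dx=-5,dy=-3->C
  (3,7):dx=-8,dy=-11->C; (3,8):dx=+3,dy=+2->C; (3,9):dx=-2,dy=-13->C; (3,10):dx=-7,dy=-15->C
  (4,5):dx=-4,dy=-2->C; (4,6):dx=-6,dy=+3->D; (4,7):dx=-9,dy=-5->C; (4,8):dx=+2,dy=+8->C
  (4,9):dx=-3,dy=-7->C; (4,10):dx=-8,dy=-9->C; (5,6):dx=-2,dy=+5->D; (5,7):dx=-5,dy=-3->C
  (5,8):dx=+6,dy=+10->C; (5,9):dx=+1,dy=-5->D; (5,10):dx=-4,dy=-7->C; (6,7):dx=-3,dy=-8->C
  (6,8):dx=+8,dy=+5->C; (6,9):dx=+3,dy=-10->D; (6,10):dx=-2,dy=-12->C; (7,8):dx=+11,dy=+13->C
  (7,9):dx=+6,dy=-2->D; (7,10):dx=+1,dy=-4->D; (8,9):dx=-5,dy=-15->C; (8,10):dx=-10,dy=-17->C
  (9,10):dx=-5,dy=-2->C
Step 2: C = 31, D = 14, total pairs = 45.
Step 3: tau = (C - D)/(n(n-1)/2) = (31 - 14)/45 = 0.377778.
Step 4: Exact two-sided p-value (enumerate n! = 3628800 permutations of y under H0): p = 0.155742.
Step 5: alpha = 0.1. fail to reject H0.

tau_b = 0.3778 (C=31, D=14), p = 0.155742, fail to reject H0.


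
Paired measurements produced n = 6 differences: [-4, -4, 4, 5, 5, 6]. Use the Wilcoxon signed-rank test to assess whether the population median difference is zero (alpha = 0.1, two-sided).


Step 1: Drop any zero differences (none here) and take |d_i|.
|d| = [4, 4, 4, 5, 5, 6]
Step 2: Midrank |d_i| (ties get averaged ranks).
ranks: |4|->2, |4|->2, |4|->2, |5|->4.5, |5|->4.5, |6|->6
Step 3: Attach original signs; sum ranks with positive sign and with negative sign.
W+ = 2 + 4.5 + 4.5 + 6 = 17
W- = 2 + 2 = 4
(Check: W+ + W- = 21 should equal n(n+1)/2 = 21.)
Step 4: Test statistic W = min(W+, W-) = 4.
Step 5: Ties in |d|, so use the tie-corrected normal approximation.
        E[W] = n(n+1)/4 = 6*7/4 = 10.5.
        Tie groups: |d|=4 (t=3), |d|=5 (t=2); sum(t^3 - t) = 30.
        Var[W] = n(n+1)(2n+1)/24 - sum(t^3-t)/48 = 546/24 - 30/48 = 22.125.
        z = (W - E[W]) / sqrt(Var[W]) = (4 - 10.5) / 4.7037 = -1.3819.
        Two-sided p = 2*Phi(z) = 0.167007.
Step 6: alpha = 0.1. fail to reject H0.

W+ = 17, W- = 4, W = min = 4, p = 0.167007, fail to reject H0.


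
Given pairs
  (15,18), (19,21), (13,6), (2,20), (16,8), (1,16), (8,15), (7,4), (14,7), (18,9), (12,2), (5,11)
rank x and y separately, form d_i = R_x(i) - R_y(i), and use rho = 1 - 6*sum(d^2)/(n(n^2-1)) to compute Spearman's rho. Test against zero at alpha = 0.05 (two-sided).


Step 1: Rank x and y separately (midranks; no ties here).
rank(x): 15->9, 19->12, 13->7, 2->2, 16->10, 1->1, 8->5, 7->4, 14->8, 18->11, 12->6, 5->3
rank(y): 18->10, 21->12, 6->3, 20->11, 8->5, 16->9, 15->8, 4->2, 7->4, 9->6, 2->1, 11->7
Step 2: d_i = R_x(i) - R_y(i); compute d_i^2.
  (9-10)^2=1, (12-12)^2=0, (7-3)^2=16, (2-11)^2=81, (10-5)^2=25, (1-9)^2=64, (5-8)^2=9, (4-2)^2=4, (8-4)^2=16, (11-6)^2=25, (6-1)^2=25, (3-7)^2=16
sum(d^2) = 282.
Step 3: rho = 1 - 6*282 / (12*(12^2 - 1)) = 1 - 1692/1716 = 0.013986.
Step 4: Under H0, t = rho * sqrt((n-2)/(1-rho^2)) = 0.0442 ~ t(10).
Step 5: Two-sided p-value from the t-distribution with 10 df = 0.965590.
Step 6: alpha = 0.05. fail to reject H0.

rho = 0.0140, p = 0.965590, fail to reject H0 at alpha = 0.05.


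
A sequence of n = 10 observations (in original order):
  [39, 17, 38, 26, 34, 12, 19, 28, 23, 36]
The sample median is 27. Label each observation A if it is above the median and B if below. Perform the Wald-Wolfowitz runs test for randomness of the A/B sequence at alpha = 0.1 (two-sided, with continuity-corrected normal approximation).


Step 1: Compute median = 27; label A = above, B = below.
Labels in order: ABABABBABA  (n_A = 5, n_B = 5)
Step 2: Count runs R = 9.
Step 3: Under H0 (random ordering), E[R] = 2*n_A*n_B/(n_A+n_B) + 1 = 2*5*5/10 + 1 = 6.0000.
        Var[R] = 2*n_A*n_B*(2*n_A*n_B - n_A - n_B) / ((n_A+n_B)^2 * (n_A+n_B-1)) = 2000/900 = 2.2222.
        SD[R] = 1.4907.
Step 4: Continuity-corrected z = (R - 0.5 - E[R]) / SD[R] = (9 - 0.5 - 6.0000) / 1.4907 = 1.6771.
Step 5: Two-sided p-value via normal approximation = 2*(1 - Phi(|z|)) = 0.093533.
Step 6: alpha = 0.1. reject H0.

R = 9, z = 1.6771, p = 0.093533, reject H0.


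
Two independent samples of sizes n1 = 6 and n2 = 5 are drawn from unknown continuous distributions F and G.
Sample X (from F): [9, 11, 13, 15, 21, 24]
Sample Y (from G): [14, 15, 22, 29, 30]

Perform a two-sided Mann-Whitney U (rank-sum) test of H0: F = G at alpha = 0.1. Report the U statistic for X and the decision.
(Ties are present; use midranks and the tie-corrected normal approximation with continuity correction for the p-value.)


Step 1: Combine and sort all 11 observations; assign midranks.
sorted (value, group): (9,X), (11,X), (13,X), (14,Y), (15,X), (15,Y), (21,X), (22,Y), (24,X), (29,Y), (30,Y)
ranks: 9->1, 11->2, 13->3, 14->4, 15->5.5, 15->5.5, 21->7, 22->8, 24->9, 29->10, 30->11
Step 2: Rank sum for X: R1 = 1 + 2 + 3 + 5.5 + 7 + 9 = 27.5.
Step 3: U_X = R1 - n1(n1+1)/2 = 27.5 - 6*7/2 = 27.5 - 21 = 6.5.
       U_Y = n1*n2 - U_X = 30 - 6.5 = 23.5.
Step 4: Ties are present, so use the tie-corrected normal approximation (with continuity correction) for the p-value.
Step 5: p-value = 0.143215; compare to alpha = 0.1. fail to reject H0.

U_X = 6.5, p = 0.143215, fail to reject H0 at alpha = 0.1.


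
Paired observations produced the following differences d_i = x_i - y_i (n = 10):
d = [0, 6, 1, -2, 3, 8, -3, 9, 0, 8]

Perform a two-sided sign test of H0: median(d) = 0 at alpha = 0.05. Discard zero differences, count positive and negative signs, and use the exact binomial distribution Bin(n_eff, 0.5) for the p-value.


Step 1: Discard zero differences. Original n = 10; n_eff = number of nonzero differences = 8.
Nonzero differences (with sign): +6, +1, -2, +3, +8, -3, +9, +8
Step 2: Count signs: positive = 6, negative = 2.
Step 3: Under H0: P(positive) = 0.5, so the number of positives S ~ Bin(8, 0.5).
Step 4: Two-sided exact p-value = sum of Bin(8,0.5) probabilities at or below the observed probability = 0.289062.
Step 5: alpha = 0.05. fail to reject H0.

n_eff = 8, pos = 6, neg = 2, p = 0.289062, fail to reject H0.


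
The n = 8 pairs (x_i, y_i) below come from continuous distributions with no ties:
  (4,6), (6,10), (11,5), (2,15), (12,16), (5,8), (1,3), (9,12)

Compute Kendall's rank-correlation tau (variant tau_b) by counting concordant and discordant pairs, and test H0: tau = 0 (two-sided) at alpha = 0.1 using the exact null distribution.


Step 1: Enumerate the 28 unordered pairs (i,j) with i<j and classify each by sign(x_j-x_i) * sign(y_j-y_i).
  (1,2):dx=+2,dy=+4->C; (1,3):dx=+7,dy=-1->D; (1,4):dx=-2,dy=+9->D; (1,5):dx=+8,dy=+10->C
  (1,6):dx=+1,dy=+2->C; (1,7):dx=-3,dy=-3->C; (1,8):dx=+5,dy=+6->C; (2,3):dx=+5,dy=-5->D
  (2,4):dx=-4,dy=+5->D; (2,5):dx=+6,dy=+6->C; (2,6):dx=-1,dy=-2->C; (2,7):dx=-5,dy=-7->C
  (2,8):dx=+3,dy=+2->C; (3,4):dx=-9,dy=+10->D; (3,5):dx=+1,dy=+11->C; (3,6):dx=-6,dy=+3->D
  (3,7):dx=-10,dy=-2->C; (3,8):dx=-2,dy=+7->D; (4,5):dx=+10,dy=+1->C; (4,6):dx=+3,dy=-7->D
  (4,7):dx=-1,dy=-12->C; (4,8):dx=+7,dy=-3->D; (5,6):dx=-7,dy=-8->C; (5,7):dx=-11,dy=-13->C
  (5,8):dx=-3,dy=-4->C; (6,7):dx=-4,dy=-5->C; (6,8):dx=+4,dy=+4->C; (7,8):dx=+8,dy=+9->C
Step 2: C = 19, D = 9, total pairs = 28.
Step 3: tau = (C - D)/(n(n-1)/2) = (19 - 9)/28 = 0.357143.
Step 4: Exact two-sided p-value (enumerate n! = 40320 permutations of y under H0): p = 0.275099.
Step 5: alpha = 0.1. fail to reject H0.

tau_b = 0.3571 (C=19, D=9), p = 0.275099, fail to reject H0.


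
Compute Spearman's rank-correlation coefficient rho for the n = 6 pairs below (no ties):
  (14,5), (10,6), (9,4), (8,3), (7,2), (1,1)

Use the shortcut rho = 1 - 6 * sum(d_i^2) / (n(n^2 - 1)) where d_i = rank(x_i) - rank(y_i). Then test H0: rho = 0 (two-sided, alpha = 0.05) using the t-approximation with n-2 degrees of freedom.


Step 1: Rank x and y separately (midranks; no ties here).
rank(x): 14->6, 10->5, 9->4, 8->3, 7->2, 1->1
rank(y): 5->5, 6->6, 4->4, 3->3, 2->2, 1->1
Step 2: d_i = R_x(i) - R_y(i); compute d_i^2.
  (6-5)^2=1, (5-6)^2=1, (4-4)^2=0, (3-3)^2=0, (2-2)^2=0, (1-1)^2=0
sum(d^2) = 2.
Step 3: rho = 1 - 6*2 / (6*(6^2 - 1)) = 1 - 12/210 = 0.942857.
Step 4: Under H0, t = rho * sqrt((n-2)/(1-rho^2)) = 5.6595 ~ t(4).
Step 5: Two-sided p-value from the t-distribution with 4 df = 0.004805.
Step 6: alpha = 0.05. reject H0.

rho = 0.9429, p = 0.004805, reject H0 at alpha = 0.05.


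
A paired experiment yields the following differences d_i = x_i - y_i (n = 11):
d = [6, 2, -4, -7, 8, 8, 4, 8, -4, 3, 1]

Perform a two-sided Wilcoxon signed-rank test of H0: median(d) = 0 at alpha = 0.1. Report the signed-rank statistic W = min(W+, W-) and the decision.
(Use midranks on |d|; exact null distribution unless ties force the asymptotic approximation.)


Step 1: Drop any zero differences (none here) and take |d_i|.
|d| = [6, 2, 4, 7, 8, 8, 4, 8, 4, 3, 1]
Step 2: Midrank |d_i| (ties get averaged ranks).
ranks: |6|->7, |2|->2, |4|->5, |7|->8, |8|->10, |8|->10, |4|->5, |8|->10, |4|->5, |3|->3, |1|->1
Step 3: Attach original signs; sum ranks with positive sign and with negative sign.
W+ = 7 + 2 + 10 + 10 + 5 + 10 + 3 + 1 = 48
W- = 5 + 8 + 5 = 18
(Check: W+ + W- = 66 should equal n(n+1)/2 = 66.)
Step 4: Test statistic W = min(W+, W-) = 18.
Step 5: Ties in |d|, so use the tie-corrected normal approximation.
        E[W] = n(n+1)/4 = 11*12/4 = 33.
        Tie groups: |d|=4 (t=3), |d|=8 (t=3); sum(t^3 - t) = 48.
        Var[W] = n(n+1)(2n+1)/24 - sum(t^3-t)/48 = 3036/24 - 48/48 = 125.5.
        z = (W - E[W]) / sqrt(Var[W]) = (18 - 33) / 11.2027 = -1.3390.
        Two-sided p = 2*Phi(z) = 0.180582.
Step 6: alpha = 0.1. fail to reject H0.

W+ = 48, W- = 18, W = min = 18, p = 0.180582, fail to reject H0.


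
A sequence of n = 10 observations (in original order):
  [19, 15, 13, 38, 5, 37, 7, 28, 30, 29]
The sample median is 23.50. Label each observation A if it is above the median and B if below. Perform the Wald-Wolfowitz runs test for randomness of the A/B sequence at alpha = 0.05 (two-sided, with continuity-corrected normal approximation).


Step 1: Compute median = 23.50; label A = above, B = below.
Labels in order: BBBABABAAA  (n_A = 5, n_B = 5)
Step 2: Count runs R = 6.
Step 3: Under H0 (random ordering), E[R] = 2*n_A*n_B/(n_A+n_B) + 1 = 2*5*5/10 + 1 = 6.0000.
        Var[R] = 2*n_A*n_B*(2*n_A*n_B - n_A - n_B) / ((n_A+n_B)^2 * (n_A+n_B-1)) = 2000/900 = 2.2222.
        SD[R] = 1.4907.
Step 4: R = E[R], so z = 0 with no continuity correction.
Step 5: Two-sided p-value via normal approximation = 2*(1 - Phi(|z|)) = 1.000000.
Step 6: alpha = 0.05. fail to reject H0.

R = 6, z = 0.0000, p = 1.000000, fail to reject H0.


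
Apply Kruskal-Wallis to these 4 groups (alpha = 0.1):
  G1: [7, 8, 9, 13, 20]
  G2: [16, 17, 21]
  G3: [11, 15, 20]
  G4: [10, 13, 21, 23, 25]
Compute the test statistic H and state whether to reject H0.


Step 1: Combine all N = 16 observations and assign midranks.
sorted (value, group, rank): (7,G1,1), (8,G1,2), (9,G1,3), (10,G4,4), (11,G3,5), (13,G1,6.5), (13,G4,6.5), (15,G3,8), (16,G2,9), (17,G2,10), (20,G1,11.5), (20,G3,11.5), (21,G2,13.5), (21,G4,13.5), (23,G4,15), (25,G4,16)
Step 2: Sum ranks within each group.
R_1 = 24 (n_1 = 5)
R_2 = 32.5 (n_2 = 3)
R_3 = 24.5 (n_3 = 3)
R_4 = 55 (n_4 = 5)
Step 3: H = 12/(N(N+1)) * sum(R_i^2/n_i) - 3(N+1)
     = 12/(16*17) * (24^2/5 + 32.5^2/3 + 24.5^2/3 + 55^2/5) - 3*17
     = 0.044118 * 1272.37 - 51
     = 5.133824.
Step 4: Ties present; correction factor C = 1 - 18/(16^3 - 16) = 0.995588. Corrected H = 5.133824 / 0.995588 = 5.156573.
Step 5: Under H0, H ~ chi^2(3); p-value = 0.160685.
Step 6: alpha = 0.1. fail to reject H0.

H = 5.1566, df = 3, p = 0.160685, fail to reject H0.


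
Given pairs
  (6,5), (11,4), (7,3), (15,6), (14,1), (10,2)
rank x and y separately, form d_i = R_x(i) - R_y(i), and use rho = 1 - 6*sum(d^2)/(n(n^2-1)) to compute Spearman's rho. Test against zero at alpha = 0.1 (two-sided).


Step 1: Rank x and y separately (midranks; no ties here).
rank(x): 6->1, 11->4, 7->2, 15->6, 14->5, 10->3
rank(y): 5->5, 4->4, 3->3, 6->6, 1->1, 2->2
Step 2: d_i = R_x(i) - R_y(i); compute d_i^2.
  (1-5)^2=16, (4-4)^2=0, (2-3)^2=1, (6-6)^2=0, (5-1)^2=16, (3-2)^2=1
sum(d^2) = 34.
Step 3: rho = 1 - 6*34 / (6*(6^2 - 1)) = 1 - 204/210 = 0.028571.
Step 4: Under H0, t = rho * sqrt((n-2)/(1-rho^2)) = 0.0572 ~ t(4).
Step 5: Two-sided p-value from the t-distribution with 4 df = 0.957155.
Step 6: alpha = 0.1. fail to reject H0.

rho = 0.0286, p = 0.957155, fail to reject H0 at alpha = 0.1.


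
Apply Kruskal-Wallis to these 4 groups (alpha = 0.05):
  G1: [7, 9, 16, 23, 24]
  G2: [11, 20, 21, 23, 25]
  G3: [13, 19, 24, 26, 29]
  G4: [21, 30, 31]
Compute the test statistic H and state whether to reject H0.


Step 1: Combine all N = 18 observations and assign midranks.
sorted (value, group, rank): (7,G1,1), (9,G1,2), (11,G2,3), (13,G3,4), (16,G1,5), (19,G3,6), (20,G2,7), (21,G2,8.5), (21,G4,8.5), (23,G1,10.5), (23,G2,10.5), (24,G1,12.5), (24,G3,12.5), (25,G2,14), (26,G3,15), (29,G3,16), (30,G4,17), (31,G4,18)
Step 2: Sum ranks within each group.
R_1 = 31 (n_1 = 5)
R_2 = 43 (n_2 = 5)
R_3 = 53.5 (n_3 = 5)
R_4 = 43.5 (n_4 = 3)
Step 3: H = 12/(N(N+1)) * sum(R_i^2/n_i) - 3(N+1)
     = 12/(18*19) * (31^2/5 + 43^2/5 + 53.5^2/5 + 43.5^2/3) - 3*19
     = 0.035088 * 1765.2 - 57
     = 4.936842.
Step 4: Ties present; correction factor C = 1 - 18/(18^3 - 18) = 0.996904. Corrected H = 4.936842 / 0.996904 = 4.952174.
Step 5: Under H0, H ~ chi^2(3); p-value = 0.175333.
Step 6: alpha = 0.05. fail to reject H0.

H = 4.9522, df = 3, p = 0.175333, fail to reject H0.


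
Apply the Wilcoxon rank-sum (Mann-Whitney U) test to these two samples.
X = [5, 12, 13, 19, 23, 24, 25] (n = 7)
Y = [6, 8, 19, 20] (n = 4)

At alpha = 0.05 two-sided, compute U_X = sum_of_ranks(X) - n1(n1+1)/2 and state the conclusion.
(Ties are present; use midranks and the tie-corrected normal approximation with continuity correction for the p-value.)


Step 1: Combine and sort all 11 observations; assign midranks.
sorted (value, group): (5,X), (6,Y), (8,Y), (12,X), (13,X), (19,X), (19,Y), (20,Y), (23,X), (24,X), (25,X)
ranks: 5->1, 6->2, 8->3, 12->4, 13->5, 19->6.5, 19->6.5, 20->8, 23->9, 24->10, 25->11
Step 2: Rank sum for X: R1 = 1 + 4 + 5 + 6.5 + 9 + 10 + 11 = 46.5.
Step 3: U_X = R1 - n1(n1+1)/2 = 46.5 - 7*8/2 = 46.5 - 28 = 18.5.
       U_Y = n1*n2 - U_X = 28 - 18.5 = 9.5.
Step 4: Ties are present, so use the tie-corrected normal approximation (with continuity correction) for the p-value.
Step 5: p-value = 0.448659; compare to alpha = 0.05. fail to reject H0.

U_X = 18.5, p = 0.448659, fail to reject H0 at alpha = 0.05.


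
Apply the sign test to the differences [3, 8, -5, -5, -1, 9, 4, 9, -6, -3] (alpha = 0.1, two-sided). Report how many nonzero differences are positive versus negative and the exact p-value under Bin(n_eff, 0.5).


Step 1: Discard zero differences. Original n = 10; n_eff = number of nonzero differences = 10.
Nonzero differences (with sign): +3, +8, -5, -5, -1, +9, +4, +9, -6, -3
Step 2: Count signs: positive = 5, negative = 5.
Step 3: Under H0: P(positive) = 0.5, so the number of positives S ~ Bin(10, 0.5).
Step 4: Two-sided exact p-value = sum of Bin(10,0.5) probabilities at or below the observed probability = 1.000000.
Step 5: alpha = 0.1. fail to reject H0.

n_eff = 10, pos = 5, neg = 5, p = 1.000000, fail to reject H0.


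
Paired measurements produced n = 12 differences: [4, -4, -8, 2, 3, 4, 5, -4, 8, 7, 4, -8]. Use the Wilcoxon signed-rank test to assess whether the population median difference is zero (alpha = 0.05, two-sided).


Step 1: Drop any zero differences (none here) and take |d_i|.
|d| = [4, 4, 8, 2, 3, 4, 5, 4, 8, 7, 4, 8]
Step 2: Midrank |d_i| (ties get averaged ranks).
ranks: |4|->5, |4|->5, |8|->11, |2|->1, |3|->2, |4|->5, |5|->8, |4|->5, |8|->11, |7|->9, |4|->5, |8|->11
Step 3: Attach original signs; sum ranks with positive sign and with negative sign.
W+ = 5 + 1 + 2 + 5 + 8 + 11 + 9 + 5 = 46
W- = 5 + 11 + 5 + 11 = 32
(Check: W+ + W- = 78 should equal n(n+1)/2 = 78.)
Step 4: Test statistic W = min(W+, W-) = 32.
Step 5: Ties in |d|, so use the tie-corrected normal approximation.
        E[W] = n(n+1)/4 = 12*13/4 = 39.
        Tie groups: |d|=4 (t=5), |d|=8 (t=3); sum(t^3 - t) = 144.
        Var[W] = n(n+1)(2n+1)/24 - sum(t^3-t)/48 = 3900/24 - 144/48 = 159.5.
        z = (W - E[W]) / sqrt(Var[W]) = (32 - 39) / 12.6293 = -0.5543.
        Two-sided p = 2*Phi(z) = 0.579397.
Step 6: alpha = 0.05. fail to reject H0.

W+ = 46, W- = 32, W = min = 32, p = 0.579397, fail to reject H0.


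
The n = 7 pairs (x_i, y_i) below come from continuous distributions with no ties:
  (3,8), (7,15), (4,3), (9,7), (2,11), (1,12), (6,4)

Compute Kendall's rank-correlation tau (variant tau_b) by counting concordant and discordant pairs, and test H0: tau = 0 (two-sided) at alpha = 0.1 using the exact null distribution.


Step 1: Enumerate the 21 unordered pairs (i,j) with i<j and classify each by sign(x_j-x_i) * sign(y_j-y_i).
  (1,2):dx=+4,dy=+7->C; (1,3):dx=+1,dy=-5->D; (1,4):dx=+6,dy=-1->D; (1,5):dx=-1,dy=+3->D
  (1,6):dx=-2,dy=+4->D; (1,7):dx=+3,dy=-4->D; (2,3):dx=-3,dy=-12->C; (2,4):dx=+2,dy=-8->D
  (2,5):dx=-5,dy=-4->C; (2,6):dx=-6,dy=-3->C; (2,7):dx=-1,dy=-11->C; (3,4):dx=+5,dy=+4->C
  (3,5):dx=-2,dy=+8->D; (3,6):dx=-3,dy=+9->D; (3,7):dx=+2,dy=+1->C; (4,5):dx=-7,dy=+4->D
  (4,6):dx=-8,dy=+5->D; (4,7):dx=-3,dy=-3->C; (5,6):dx=-1,dy=+1->D; (5,7):dx=+4,dy=-7->D
  (6,7):dx=+5,dy=-8->D
Step 2: C = 8, D = 13, total pairs = 21.
Step 3: tau = (C - D)/(n(n-1)/2) = (8 - 13)/21 = -0.238095.
Step 4: Exact two-sided p-value (enumerate n! = 5040 permutations of y under H0): p = 0.561905.
Step 5: alpha = 0.1. fail to reject H0.

tau_b = -0.2381 (C=8, D=13), p = 0.561905, fail to reject H0.


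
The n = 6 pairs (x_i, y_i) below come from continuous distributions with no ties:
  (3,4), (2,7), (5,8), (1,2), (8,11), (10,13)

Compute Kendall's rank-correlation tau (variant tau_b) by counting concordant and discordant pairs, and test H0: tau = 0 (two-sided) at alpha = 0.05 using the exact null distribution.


Step 1: Enumerate the 15 unordered pairs (i,j) with i<j and classify each by sign(x_j-x_i) * sign(y_j-y_i).
  (1,2):dx=-1,dy=+3->D; (1,3):dx=+2,dy=+4->C; (1,4):dx=-2,dy=-2->C; (1,5):dx=+5,dy=+7->C
  (1,6):dx=+7,dy=+9->C; (2,3):dx=+3,dy=+1->C; (2,4):dx=-1,dy=-5->C; (2,5):dx=+6,dy=+4->C
  (2,6):dx=+8,dy=+6->C; (3,4):dx=-4,dy=-6->C; (3,5):dx=+3,dy=+3->C; (3,6):dx=+5,dy=+5->C
  (4,5):dx=+7,dy=+9->C; (4,6):dx=+9,dy=+11->C; (5,6):dx=+2,dy=+2->C
Step 2: C = 14, D = 1, total pairs = 15.
Step 3: tau = (C - D)/(n(n-1)/2) = (14 - 1)/15 = 0.866667.
Step 4: Exact two-sided p-value (enumerate n! = 720 permutations of y under H0): p = 0.016667.
Step 5: alpha = 0.05. reject H0.

tau_b = 0.8667 (C=14, D=1), p = 0.016667, reject H0.


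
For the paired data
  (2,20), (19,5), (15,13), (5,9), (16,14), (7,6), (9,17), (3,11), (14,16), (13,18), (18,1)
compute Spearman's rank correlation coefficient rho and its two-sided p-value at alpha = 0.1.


Step 1: Rank x and y separately (midranks; no ties here).
rank(x): 2->1, 19->11, 15->8, 5->3, 16->9, 7->4, 9->5, 3->2, 14->7, 13->6, 18->10
rank(y): 20->11, 5->2, 13->6, 9->4, 14->7, 6->3, 17->9, 11->5, 16->8, 18->10, 1->1
Step 2: d_i = R_x(i) - R_y(i); compute d_i^2.
  (1-11)^2=100, (11-2)^2=81, (8-6)^2=4, (3-4)^2=1, (9-7)^2=4, (4-3)^2=1, (5-9)^2=16, (2-5)^2=9, (7-8)^2=1, (6-10)^2=16, (10-1)^2=81
sum(d^2) = 314.
Step 3: rho = 1 - 6*314 / (11*(11^2 - 1)) = 1 - 1884/1320 = -0.427273.
Step 4: Under H0, t = rho * sqrt((n-2)/(1-rho^2)) = -1.4177 ~ t(9).
Step 5: Two-sided p-value from the t-distribution with 9 df = 0.189944.
Step 6: alpha = 0.1. fail to reject H0.

rho = -0.4273, p = 0.189944, fail to reject H0 at alpha = 0.1.


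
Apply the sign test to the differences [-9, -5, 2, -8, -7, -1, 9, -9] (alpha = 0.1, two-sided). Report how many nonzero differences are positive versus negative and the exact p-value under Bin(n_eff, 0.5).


Step 1: Discard zero differences. Original n = 8; n_eff = number of nonzero differences = 8.
Nonzero differences (with sign): -9, -5, +2, -8, -7, -1, +9, -9
Step 2: Count signs: positive = 2, negative = 6.
Step 3: Under H0: P(positive) = 0.5, so the number of positives S ~ Bin(8, 0.5).
Step 4: Two-sided exact p-value = sum of Bin(8,0.5) probabilities at or below the observed probability = 0.289062.
Step 5: alpha = 0.1. fail to reject H0.

n_eff = 8, pos = 2, neg = 6, p = 0.289062, fail to reject H0.


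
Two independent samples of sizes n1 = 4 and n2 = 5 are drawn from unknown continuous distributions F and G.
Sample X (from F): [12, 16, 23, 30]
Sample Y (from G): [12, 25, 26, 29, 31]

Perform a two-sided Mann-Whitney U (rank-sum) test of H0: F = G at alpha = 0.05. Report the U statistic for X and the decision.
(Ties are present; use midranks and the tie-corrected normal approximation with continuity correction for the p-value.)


Step 1: Combine and sort all 9 observations; assign midranks.
sorted (value, group): (12,X), (12,Y), (16,X), (23,X), (25,Y), (26,Y), (29,Y), (30,X), (31,Y)
ranks: 12->1.5, 12->1.5, 16->3, 23->4, 25->5, 26->6, 29->7, 30->8, 31->9
Step 2: Rank sum for X: R1 = 1.5 + 3 + 4 + 8 = 16.5.
Step 3: U_X = R1 - n1(n1+1)/2 = 16.5 - 4*5/2 = 16.5 - 10 = 6.5.
       U_Y = n1*n2 - U_X = 20 - 6.5 = 13.5.
Step 4: Ties are present, so use the tie-corrected normal approximation (with continuity correction) for the p-value.
Step 5: p-value = 0.460558; compare to alpha = 0.05. fail to reject H0.

U_X = 6.5, p = 0.460558, fail to reject H0 at alpha = 0.05.


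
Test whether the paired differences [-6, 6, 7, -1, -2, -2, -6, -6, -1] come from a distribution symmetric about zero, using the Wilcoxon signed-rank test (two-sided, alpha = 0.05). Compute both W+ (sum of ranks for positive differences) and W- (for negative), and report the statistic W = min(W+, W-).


Step 1: Drop any zero differences (none here) and take |d_i|.
|d| = [6, 6, 7, 1, 2, 2, 6, 6, 1]
Step 2: Midrank |d_i| (ties get averaged ranks).
ranks: |6|->6.5, |6|->6.5, |7|->9, |1|->1.5, |2|->3.5, |2|->3.5, |6|->6.5, |6|->6.5, |1|->1.5
Step 3: Attach original signs; sum ranks with positive sign and with negative sign.
W+ = 6.5 + 9 = 15.5
W- = 6.5 + 1.5 + 3.5 + 3.5 + 6.5 + 6.5 + 1.5 = 29.5
(Check: W+ + W- = 45 should equal n(n+1)/2 = 45.)
Step 4: Test statistic W = min(W+, W-) = 15.5.
Step 5: Ties in |d|, so use the tie-corrected normal approximation.
        E[W] = n(n+1)/4 = 9*10/4 = 22.5.
        Tie groups: |d|=1 (t=2), |d|=2 (t=2), |d|=6 (t=4); sum(t^3 - t) = 72.
        Var[W] = n(n+1)(2n+1)/24 - sum(t^3-t)/48 = 1710/24 - 72/48 = 69.75.
        z = (W - E[W]) / sqrt(Var[W]) = (15.5 - 22.5) / 8.3516 = -0.8382.
        Two-sided p = 2*Phi(z) = 0.401942.
Step 6: alpha = 0.05. fail to reject H0.

W+ = 15.5, W- = 29.5, W = min = 15.5, p = 0.401942, fail to reject H0.


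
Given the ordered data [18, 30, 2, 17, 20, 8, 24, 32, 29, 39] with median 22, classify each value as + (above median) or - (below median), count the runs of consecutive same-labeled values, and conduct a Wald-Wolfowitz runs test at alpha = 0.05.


Step 1: Compute median = 22; label A = above, B = below.
Labels in order: BABBBBAAAA  (n_A = 5, n_B = 5)
Step 2: Count runs R = 4.
Step 3: Under H0 (random ordering), E[R] = 2*n_A*n_B/(n_A+n_B) + 1 = 2*5*5/10 + 1 = 6.0000.
        Var[R] = 2*n_A*n_B*(2*n_A*n_B - n_A - n_B) / ((n_A+n_B)^2 * (n_A+n_B-1)) = 2000/900 = 2.2222.
        SD[R] = 1.4907.
Step 4: Continuity-corrected z = (R + 0.5 - E[R]) / SD[R] = (4 + 0.5 - 6.0000) / 1.4907 = -1.0062.
Step 5: Two-sided p-value via normal approximation = 2*(1 - Phi(|z|)) = 0.314305.
Step 6: alpha = 0.05. fail to reject H0.

R = 4, z = -1.0062, p = 0.314305, fail to reject H0.


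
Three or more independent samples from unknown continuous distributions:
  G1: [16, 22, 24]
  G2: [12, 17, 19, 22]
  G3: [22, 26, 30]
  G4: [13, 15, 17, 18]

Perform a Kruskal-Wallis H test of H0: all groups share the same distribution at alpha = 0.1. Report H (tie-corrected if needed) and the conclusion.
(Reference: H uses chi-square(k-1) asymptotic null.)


Step 1: Combine all N = 14 observations and assign midranks.
sorted (value, group, rank): (12,G2,1), (13,G4,2), (15,G4,3), (16,G1,4), (17,G2,5.5), (17,G4,5.5), (18,G4,7), (19,G2,8), (22,G1,10), (22,G2,10), (22,G3,10), (24,G1,12), (26,G3,13), (30,G3,14)
Step 2: Sum ranks within each group.
R_1 = 26 (n_1 = 3)
R_2 = 24.5 (n_2 = 4)
R_3 = 37 (n_3 = 3)
R_4 = 17.5 (n_4 = 4)
Step 3: H = 12/(N(N+1)) * sum(R_i^2/n_i) - 3(N+1)
     = 12/(14*15) * (26^2/3 + 24.5^2/4 + 37^2/3 + 17.5^2/4) - 3*15
     = 0.057143 * 908.292 - 45
     = 6.902381.
Step 4: Ties present; correction factor C = 1 - 30/(14^3 - 14) = 0.989011. Corrected H = 6.902381 / 0.989011 = 6.979074.
Step 5: Under H0, H ~ chi^2(3); p-value = 0.072568.
Step 6: alpha = 0.1. reject H0.

H = 6.9791, df = 3, p = 0.072568, reject H0.


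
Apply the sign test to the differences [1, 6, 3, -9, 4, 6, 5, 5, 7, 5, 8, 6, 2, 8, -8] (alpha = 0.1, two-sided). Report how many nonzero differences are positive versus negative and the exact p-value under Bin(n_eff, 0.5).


Step 1: Discard zero differences. Original n = 15; n_eff = number of nonzero differences = 15.
Nonzero differences (with sign): +1, +6, +3, -9, +4, +6, +5, +5, +7, +5, +8, +6, +2, +8, -8
Step 2: Count signs: positive = 13, negative = 2.
Step 3: Under H0: P(positive) = 0.5, so the number of positives S ~ Bin(15, 0.5).
Step 4: Two-sided exact p-value = sum of Bin(15,0.5) probabilities at or below the observed probability = 0.007385.
Step 5: alpha = 0.1. reject H0.

n_eff = 15, pos = 13, neg = 2, p = 0.007385, reject H0.


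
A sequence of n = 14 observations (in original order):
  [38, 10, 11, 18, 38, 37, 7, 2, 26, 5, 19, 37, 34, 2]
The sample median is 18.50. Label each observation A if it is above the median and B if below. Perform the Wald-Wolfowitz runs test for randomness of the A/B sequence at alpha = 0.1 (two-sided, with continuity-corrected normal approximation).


Step 1: Compute median = 18.50; label A = above, B = below.
Labels in order: ABBBAABBABAAAB  (n_A = 7, n_B = 7)
Step 2: Count runs R = 8.
Step 3: Under H0 (random ordering), E[R] = 2*n_A*n_B/(n_A+n_B) + 1 = 2*7*7/14 + 1 = 8.0000.
        Var[R] = 2*n_A*n_B*(2*n_A*n_B - n_A - n_B) / ((n_A+n_B)^2 * (n_A+n_B-1)) = 8232/2548 = 3.2308.
        SD[R] = 1.7974.
Step 4: R = E[R], so z = 0 with no continuity correction.
Step 5: Two-sided p-value via normal approximation = 2*(1 - Phi(|z|)) = 1.000000.
Step 6: alpha = 0.1. fail to reject H0.

R = 8, z = 0.0000, p = 1.000000, fail to reject H0.


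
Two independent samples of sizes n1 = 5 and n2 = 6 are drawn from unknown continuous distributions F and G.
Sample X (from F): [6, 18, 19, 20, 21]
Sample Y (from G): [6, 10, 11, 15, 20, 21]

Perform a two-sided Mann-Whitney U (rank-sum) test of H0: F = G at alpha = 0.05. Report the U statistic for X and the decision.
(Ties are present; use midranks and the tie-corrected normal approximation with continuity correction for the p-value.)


Step 1: Combine and sort all 11 observations; assign midranks.
sorted (value, group): (6,X), (6,Y), (10,Y), (11,Y), (15,Y), (18,X), (19,X), (20,X), (20,Y), (21,X), (21,Y)
ranks: 6->1.5, 6->1.5, 10->3, 11->4, 15->5, 18->6, 19->7, 20->8.5, 20->8.5, 21->10.5, 21->10.5
Step 2: Rank sum for X: R1 = 1.5 + 6 + 7 + 8.5 + 10.5 = 33.5.
Step 3: U_X = R1 - n1(n1+1)/2 = 33.5 - 5*6/2 = 33.5 - 15 = 18.5.
       U_Y = n1*n2 - U_X = 30 - 18.5 = 11.5.
Step 4: Ties are present, so use the tie-corrected normal approximation (with continuity correction) for the p-value.
Step 5: p-value = 0.581294; compare to alpha = 0.05. fail to reject H0.

U_X = 18.5, p = 0.581294, fail to reject H0 at alpha = 0.05.


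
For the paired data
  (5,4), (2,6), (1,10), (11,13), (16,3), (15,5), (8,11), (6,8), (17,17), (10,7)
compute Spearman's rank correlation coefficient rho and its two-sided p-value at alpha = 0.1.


Step 1: Rank x and y separately (midranks; no ties here).
rank(x): 5->3, 2->2, 1->1, 11->7, 16->9, 15->8, 8->5, 6->4, 17->10, 10->6
rank(y): 4->2, 6->4, 10->7, 13->9, 3->1, 5->3, 11->8, 8->6, 17->10, 7->5
Step 2: d_i = R_x(i) - R_y(i); compute d_i^2.
  (3-2)^2=1, (2-4)^2=4, (1-7)^2=36, (7-9)^2=4, (9-1)^2=64, (8-3)^2=25, (5-8)^2=9, (4-6)^2=4, (10-10)^2=0, (6-5)^2=1
sum(d^2) = 148.
Step 3: rho = 1 - 6*148 / (10*(10^2 - 1)) = 1 - 888/990 = 0.103030.
Step 4: Under H0, t = rho * sqrt((n-2)/(1-rho^2)) = 0.2930 ~ t(8).
Step 5: Two-sided p-value from the t-distribution with 8 df = 0.776998.
Step 6: alpha = 0.1. fail to reject H0.

rho = 0.1030, p = 0.776998, fail to reject H0 at alpha = 0.1.
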